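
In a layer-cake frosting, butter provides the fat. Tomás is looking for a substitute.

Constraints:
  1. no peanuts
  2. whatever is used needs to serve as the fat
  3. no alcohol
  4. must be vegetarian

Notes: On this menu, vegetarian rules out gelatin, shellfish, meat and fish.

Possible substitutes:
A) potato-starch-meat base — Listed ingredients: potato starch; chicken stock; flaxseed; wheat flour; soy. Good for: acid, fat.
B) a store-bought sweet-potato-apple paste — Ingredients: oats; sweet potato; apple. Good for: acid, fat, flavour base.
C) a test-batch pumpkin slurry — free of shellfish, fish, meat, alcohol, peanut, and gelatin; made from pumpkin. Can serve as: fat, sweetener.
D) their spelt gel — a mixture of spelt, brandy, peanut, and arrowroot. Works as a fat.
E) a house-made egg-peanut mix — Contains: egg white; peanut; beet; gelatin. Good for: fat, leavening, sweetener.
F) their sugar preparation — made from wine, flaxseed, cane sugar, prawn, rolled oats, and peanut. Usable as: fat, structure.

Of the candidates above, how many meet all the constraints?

A: has chicken stock, so not vegetarian — no
B: only oats, apple, and sweet potato; none excluded — OK
C: vegetarian, no peanut — OK
D: has brandy, so not alcohol-free; has peanut, so not peanut-free — out
E: has gelatin, so not vegetarian; has peanut, so not peanut-free — no
F: has prawn, so not vegetarian; has wine, so not alcohol-free (and 1 more) — out

2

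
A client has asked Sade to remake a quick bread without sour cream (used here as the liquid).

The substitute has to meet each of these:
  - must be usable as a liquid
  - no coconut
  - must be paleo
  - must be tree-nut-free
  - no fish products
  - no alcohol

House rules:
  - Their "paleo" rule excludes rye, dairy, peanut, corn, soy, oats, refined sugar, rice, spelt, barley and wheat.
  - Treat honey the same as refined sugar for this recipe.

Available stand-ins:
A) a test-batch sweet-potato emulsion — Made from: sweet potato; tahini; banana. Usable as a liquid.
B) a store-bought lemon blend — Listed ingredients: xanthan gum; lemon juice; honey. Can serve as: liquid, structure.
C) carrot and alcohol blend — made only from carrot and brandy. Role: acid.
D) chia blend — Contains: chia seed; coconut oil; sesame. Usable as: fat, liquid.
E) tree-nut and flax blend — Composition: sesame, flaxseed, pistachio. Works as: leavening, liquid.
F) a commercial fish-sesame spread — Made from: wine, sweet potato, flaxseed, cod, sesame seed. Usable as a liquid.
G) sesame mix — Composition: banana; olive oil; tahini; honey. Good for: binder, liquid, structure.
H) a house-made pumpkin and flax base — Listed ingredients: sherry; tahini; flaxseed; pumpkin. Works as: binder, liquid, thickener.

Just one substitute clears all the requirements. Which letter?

A

A: every rule checks out — keep
B: has honey, so not paleo — reject
C: not usable as a liquid; has brandy, so not alcohol-free — no
D: has coconut oil, so not coconut-free — no
E: has pistachio, so not tree-nut-free — out
F: has wine, so not alcohol-free; has cod, so not fish-free — reject
G: has honey, so not paleo — reject
H: has sherry, so not alcohol-free — reject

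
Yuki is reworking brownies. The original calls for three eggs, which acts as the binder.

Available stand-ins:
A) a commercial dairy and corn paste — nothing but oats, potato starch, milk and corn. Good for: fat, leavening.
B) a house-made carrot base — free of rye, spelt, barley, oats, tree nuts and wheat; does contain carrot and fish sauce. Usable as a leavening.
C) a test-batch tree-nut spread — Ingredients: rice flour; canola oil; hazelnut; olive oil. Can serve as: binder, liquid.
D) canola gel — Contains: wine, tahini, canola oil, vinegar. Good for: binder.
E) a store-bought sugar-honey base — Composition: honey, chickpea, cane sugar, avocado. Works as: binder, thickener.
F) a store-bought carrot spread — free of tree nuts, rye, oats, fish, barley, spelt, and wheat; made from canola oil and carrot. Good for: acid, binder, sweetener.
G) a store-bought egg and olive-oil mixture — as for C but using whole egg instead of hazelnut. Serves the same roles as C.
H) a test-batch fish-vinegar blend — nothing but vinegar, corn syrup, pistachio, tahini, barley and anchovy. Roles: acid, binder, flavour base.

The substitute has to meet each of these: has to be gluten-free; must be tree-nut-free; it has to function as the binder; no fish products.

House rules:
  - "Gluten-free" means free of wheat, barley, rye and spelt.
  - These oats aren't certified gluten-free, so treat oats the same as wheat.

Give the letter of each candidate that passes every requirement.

A: not usable as a binder; has oats, so not gluten-free — reject
B: not usable as a binder; has fish sauce, so not fish-free — out
C: has hazelnut, so not tree-nut-free — reject
D: wine and tahini etc. — none of it excluded — valid
E: honey and cane sugar etc. — none of it excluded — valid
F: every rule checks out — valid
G: no tree nuts, gluten-free — keep
H: has barley, so not gluten-free; has anchovy, so not fish-free (and 1 more) — no

D, E, F, G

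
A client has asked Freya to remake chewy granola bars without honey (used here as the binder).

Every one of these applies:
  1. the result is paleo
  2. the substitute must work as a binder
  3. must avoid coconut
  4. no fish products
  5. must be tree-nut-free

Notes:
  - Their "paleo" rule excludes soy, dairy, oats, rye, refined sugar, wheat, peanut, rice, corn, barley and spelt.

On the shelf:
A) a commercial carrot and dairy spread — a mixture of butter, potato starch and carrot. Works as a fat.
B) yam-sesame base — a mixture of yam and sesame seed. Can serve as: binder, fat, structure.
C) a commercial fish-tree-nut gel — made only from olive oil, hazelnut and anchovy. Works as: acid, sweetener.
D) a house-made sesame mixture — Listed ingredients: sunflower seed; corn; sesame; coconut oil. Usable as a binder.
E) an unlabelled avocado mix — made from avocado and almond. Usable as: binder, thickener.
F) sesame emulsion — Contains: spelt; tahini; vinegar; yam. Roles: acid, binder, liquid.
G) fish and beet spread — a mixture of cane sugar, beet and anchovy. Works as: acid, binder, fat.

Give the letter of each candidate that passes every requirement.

A: not usable as a binder; has butter, so not paleo — no
B: only sesame seed and yam; none excluded — keep
C: not usable as a binder; has anchovy, so not fish-free (and 1 more) — no
D: has corn, so not paleo; has coconut oil, so not coconut-free — out
E: has almond, so not tree-nut-free — no
F: has spelt, so not paleo — no
G: has cane sugar, so not paleo; has anchovy, so not fish-free — out

B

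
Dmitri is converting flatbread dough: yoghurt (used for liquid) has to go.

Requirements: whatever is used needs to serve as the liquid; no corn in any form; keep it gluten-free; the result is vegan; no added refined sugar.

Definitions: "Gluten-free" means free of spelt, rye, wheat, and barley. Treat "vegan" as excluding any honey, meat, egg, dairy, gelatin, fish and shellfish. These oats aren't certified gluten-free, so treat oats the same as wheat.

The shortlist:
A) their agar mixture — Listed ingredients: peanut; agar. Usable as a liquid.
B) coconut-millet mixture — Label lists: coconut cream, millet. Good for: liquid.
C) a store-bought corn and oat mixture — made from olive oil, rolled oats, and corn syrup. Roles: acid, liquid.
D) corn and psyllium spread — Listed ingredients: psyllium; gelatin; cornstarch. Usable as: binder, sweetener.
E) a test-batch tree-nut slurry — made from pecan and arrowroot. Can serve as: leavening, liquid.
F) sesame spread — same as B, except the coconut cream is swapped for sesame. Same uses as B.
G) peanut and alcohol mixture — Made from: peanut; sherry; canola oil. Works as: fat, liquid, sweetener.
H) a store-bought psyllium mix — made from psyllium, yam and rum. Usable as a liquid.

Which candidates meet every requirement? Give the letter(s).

A, B, E, F, G, H

A: only peanut and agar; none excluded — keep
B: only coconut cream and millet; none excluded — OK
C: has rolled oats, so not gluten-free; has corn syrup, so not corn-free — no
D: not usable as a liquid; has gelatin, so not vegan (and 1 more) — reject
E: only pecan and arrowroot; none excluded — valid
F: only sesame and millet; none excluded — valid
G: only sherry, peanut, and canola oil; none excluded — valid
H: every rule checks out — OK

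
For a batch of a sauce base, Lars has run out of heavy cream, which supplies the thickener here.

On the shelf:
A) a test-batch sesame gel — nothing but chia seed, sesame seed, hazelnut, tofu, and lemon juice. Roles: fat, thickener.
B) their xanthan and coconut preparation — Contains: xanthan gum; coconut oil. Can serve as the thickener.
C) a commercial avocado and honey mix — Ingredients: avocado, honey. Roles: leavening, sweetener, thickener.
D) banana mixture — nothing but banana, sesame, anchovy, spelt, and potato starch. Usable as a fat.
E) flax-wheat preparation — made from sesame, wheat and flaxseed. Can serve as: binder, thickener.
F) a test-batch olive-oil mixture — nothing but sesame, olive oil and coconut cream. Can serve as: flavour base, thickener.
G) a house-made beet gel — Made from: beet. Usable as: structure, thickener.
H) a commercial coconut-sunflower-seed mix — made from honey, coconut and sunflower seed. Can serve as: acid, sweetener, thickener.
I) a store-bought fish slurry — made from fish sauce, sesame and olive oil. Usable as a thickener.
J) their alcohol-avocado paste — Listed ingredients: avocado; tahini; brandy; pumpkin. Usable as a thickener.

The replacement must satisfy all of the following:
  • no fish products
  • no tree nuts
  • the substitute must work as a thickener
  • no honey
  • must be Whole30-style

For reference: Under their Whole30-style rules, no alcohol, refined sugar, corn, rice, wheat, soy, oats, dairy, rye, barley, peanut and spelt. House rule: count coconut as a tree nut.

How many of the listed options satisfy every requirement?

A: has tofu, so not Whole30-style; has hazelnut, so not tree-nut-free — reject
B: has coconut oil, so not tree-nut-free — no
C: has honey, so not honey-free — no
D: not usable as a thickener; has spelt, so not Whole30-style (and 1 more) — out
E: has wheat, so not Whole30-style — reject
F: has coconut cream, so not tree-nut-free — no
G: every rule checks out — OK
H: has coconut, so not tree-nut-free; has honey, so not honey-free — no
I: has fish sauce, so not fish-free — reject
J: has brandy, so not Whole30-style — no

1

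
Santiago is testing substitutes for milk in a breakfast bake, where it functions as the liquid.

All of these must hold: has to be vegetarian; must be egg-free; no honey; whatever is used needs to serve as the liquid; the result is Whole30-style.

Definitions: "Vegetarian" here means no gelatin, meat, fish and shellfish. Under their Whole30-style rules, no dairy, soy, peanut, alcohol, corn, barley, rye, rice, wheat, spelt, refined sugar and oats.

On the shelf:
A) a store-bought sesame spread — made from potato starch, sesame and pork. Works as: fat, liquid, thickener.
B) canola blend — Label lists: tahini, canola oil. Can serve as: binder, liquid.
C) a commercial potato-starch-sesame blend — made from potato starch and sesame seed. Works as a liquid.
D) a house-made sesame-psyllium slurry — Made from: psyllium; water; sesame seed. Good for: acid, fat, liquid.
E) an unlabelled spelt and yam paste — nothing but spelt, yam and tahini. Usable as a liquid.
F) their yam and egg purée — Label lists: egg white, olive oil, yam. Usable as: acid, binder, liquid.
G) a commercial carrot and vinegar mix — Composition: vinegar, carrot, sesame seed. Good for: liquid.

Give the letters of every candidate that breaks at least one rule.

A, E, F

A: has pork, so not vegetarian — no
B: works as a liquid, no honey, vegetarian — OK
C: only sesame seed and potato starch; none excluded — OK
D: every rule checks out — OK
E: has spelt, so not Whole30-style — reject
F: has egg white, so not egg-free — reject
G: all constraints satisfied — valid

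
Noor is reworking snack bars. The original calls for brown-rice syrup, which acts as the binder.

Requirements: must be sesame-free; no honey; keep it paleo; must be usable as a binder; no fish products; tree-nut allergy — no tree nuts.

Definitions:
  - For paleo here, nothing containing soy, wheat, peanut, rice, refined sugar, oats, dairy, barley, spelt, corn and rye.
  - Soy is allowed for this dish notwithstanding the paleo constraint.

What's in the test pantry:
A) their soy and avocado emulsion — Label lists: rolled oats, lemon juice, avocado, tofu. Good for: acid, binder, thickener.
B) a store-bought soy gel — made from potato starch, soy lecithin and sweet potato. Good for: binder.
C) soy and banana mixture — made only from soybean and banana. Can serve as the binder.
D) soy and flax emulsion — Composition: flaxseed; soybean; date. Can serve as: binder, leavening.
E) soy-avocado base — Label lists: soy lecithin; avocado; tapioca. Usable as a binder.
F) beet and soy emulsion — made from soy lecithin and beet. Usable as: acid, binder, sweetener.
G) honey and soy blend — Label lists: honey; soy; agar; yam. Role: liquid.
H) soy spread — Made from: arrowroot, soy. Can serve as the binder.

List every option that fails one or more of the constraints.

A, G

A: has rolled oats, so not paleo — out
B: soy is permitted under the paleo carve-out; nothing else excluded — valid
C: soy is permitted under the paleo carve-out; nothing else excluded — OK
D: soy is permitted under the paleo carve-out; nothing else excluded — OK
E: soy is permitted under the paleo carve-out; nothing else excluded — valid
F: soy is permitted under the paleo carve-out; nothing else excluded — keep
G: not usable as a binder; has honey, so not honey-free — no
H: soy is permitted under the paleo carve-out; nothing else excluded — OK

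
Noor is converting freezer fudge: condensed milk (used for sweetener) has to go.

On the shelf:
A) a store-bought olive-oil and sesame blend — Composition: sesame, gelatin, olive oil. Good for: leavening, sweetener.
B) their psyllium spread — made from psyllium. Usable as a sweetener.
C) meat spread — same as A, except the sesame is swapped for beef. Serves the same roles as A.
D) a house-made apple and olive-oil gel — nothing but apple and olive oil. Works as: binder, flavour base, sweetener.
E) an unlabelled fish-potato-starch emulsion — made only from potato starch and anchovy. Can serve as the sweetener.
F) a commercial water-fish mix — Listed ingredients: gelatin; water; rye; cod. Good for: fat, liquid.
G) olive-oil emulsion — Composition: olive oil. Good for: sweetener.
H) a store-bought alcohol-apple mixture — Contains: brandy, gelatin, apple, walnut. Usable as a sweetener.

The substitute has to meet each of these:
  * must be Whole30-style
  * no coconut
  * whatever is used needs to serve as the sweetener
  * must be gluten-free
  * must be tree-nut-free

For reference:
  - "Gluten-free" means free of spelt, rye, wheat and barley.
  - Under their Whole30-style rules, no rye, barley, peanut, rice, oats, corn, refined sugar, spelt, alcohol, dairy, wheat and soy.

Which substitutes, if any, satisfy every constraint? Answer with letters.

A: only gelatin, sesame, and olive oil; none excluded — keep
B: only psyllium; none excluded — valid
C: every rule checks out — keep
D: works as a sweetener, Whole30-style, gluten-free — keep
E: every rule checks out — keep
F: not usable as a sweetener; has rye, so not gluten-free (and 1 more) — reject
G: only olive oil; none excluded — keep
H: has brandy, so not Whole30-style; has walnut, so not tree-nut-free — out

A, B, C, D, E, G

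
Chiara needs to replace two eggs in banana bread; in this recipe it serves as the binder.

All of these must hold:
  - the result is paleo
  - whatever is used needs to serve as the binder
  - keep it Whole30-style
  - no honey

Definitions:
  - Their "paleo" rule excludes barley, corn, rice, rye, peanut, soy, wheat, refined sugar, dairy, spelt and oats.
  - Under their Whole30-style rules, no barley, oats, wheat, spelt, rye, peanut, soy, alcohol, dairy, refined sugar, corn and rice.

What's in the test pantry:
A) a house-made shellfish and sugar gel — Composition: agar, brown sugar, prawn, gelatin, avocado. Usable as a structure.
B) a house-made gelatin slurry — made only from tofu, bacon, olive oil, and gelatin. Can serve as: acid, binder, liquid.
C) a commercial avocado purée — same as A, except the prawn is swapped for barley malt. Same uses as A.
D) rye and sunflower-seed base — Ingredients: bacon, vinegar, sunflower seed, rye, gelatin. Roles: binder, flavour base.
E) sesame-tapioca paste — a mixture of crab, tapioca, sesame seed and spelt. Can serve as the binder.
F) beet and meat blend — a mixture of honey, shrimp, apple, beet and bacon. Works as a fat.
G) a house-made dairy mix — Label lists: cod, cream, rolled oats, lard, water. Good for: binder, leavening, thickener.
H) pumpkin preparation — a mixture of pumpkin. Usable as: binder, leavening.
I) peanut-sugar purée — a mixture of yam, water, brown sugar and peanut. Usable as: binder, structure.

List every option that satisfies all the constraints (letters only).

H

A: not usable as a binder; has brown sugar, so not paleo (and 1 more) — no
B: has tofu, so not paleo; has tofu, so not Whole30-style — reject
C: not usable as a binder; has barley malt, so not paleo (and 1 more) — no
D: has rye, so not paleo; has rye, so not Whole30-style — no
E: has spelt, so not paleo; has spelt, so not Whole30-style — out
F: not usable as a binder; has honey, so not honey-free — out
G: has cream, so not paleo; has cream, so not Whole30-style — out
H: works as a binder, no honey, paleo — keep
I: has peanut, so not paleo; has peanut, so not Whole30-style — out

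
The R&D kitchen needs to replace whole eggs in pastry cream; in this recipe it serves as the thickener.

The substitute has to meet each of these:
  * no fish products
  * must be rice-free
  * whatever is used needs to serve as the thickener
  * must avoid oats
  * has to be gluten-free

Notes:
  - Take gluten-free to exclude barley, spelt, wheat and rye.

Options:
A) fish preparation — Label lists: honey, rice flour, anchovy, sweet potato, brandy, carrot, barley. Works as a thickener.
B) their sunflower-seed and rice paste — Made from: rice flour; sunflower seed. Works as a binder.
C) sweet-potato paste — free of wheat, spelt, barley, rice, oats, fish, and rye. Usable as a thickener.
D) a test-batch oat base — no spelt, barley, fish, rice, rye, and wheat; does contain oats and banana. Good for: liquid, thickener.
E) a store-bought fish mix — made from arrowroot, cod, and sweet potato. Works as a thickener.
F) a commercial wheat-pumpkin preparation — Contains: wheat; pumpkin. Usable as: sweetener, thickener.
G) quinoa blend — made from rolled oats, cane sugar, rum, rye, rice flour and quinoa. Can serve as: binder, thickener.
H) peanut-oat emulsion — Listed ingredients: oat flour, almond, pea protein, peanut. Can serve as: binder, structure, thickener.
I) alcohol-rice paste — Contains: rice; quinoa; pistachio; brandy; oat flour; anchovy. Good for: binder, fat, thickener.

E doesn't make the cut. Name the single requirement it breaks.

usable as a thickener: satisfied
gluten-free: satisfied
rice-free: satisfied
oat-free: satisfied
fish-free: has cod — fails

fish-free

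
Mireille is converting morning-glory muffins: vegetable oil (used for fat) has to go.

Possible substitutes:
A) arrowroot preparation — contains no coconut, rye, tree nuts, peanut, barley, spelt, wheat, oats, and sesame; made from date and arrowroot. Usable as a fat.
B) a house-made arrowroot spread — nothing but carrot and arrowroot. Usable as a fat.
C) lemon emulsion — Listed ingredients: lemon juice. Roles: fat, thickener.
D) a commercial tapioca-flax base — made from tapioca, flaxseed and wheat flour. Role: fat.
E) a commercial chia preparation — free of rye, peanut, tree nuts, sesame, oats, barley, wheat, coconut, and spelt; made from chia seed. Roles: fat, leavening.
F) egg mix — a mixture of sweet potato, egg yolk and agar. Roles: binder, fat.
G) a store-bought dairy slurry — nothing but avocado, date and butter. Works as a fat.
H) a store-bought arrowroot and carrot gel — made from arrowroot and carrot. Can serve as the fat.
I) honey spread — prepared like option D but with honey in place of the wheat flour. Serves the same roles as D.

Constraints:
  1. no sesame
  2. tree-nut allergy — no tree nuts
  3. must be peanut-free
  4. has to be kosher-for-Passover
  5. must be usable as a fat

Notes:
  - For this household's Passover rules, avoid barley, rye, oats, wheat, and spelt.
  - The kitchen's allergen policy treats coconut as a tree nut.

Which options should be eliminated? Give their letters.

D

A: all constraints satisfied — OK
B: all constraints satisfied — keep
C: tree-nut-free, kosher-for-Passover — valid
D: has wheat flour, so not kosher-for-Passover — no
E: works as a fat, no sesame, kosher-for-Passover — valid
F: only egg yolk, agar, and sweet potato; none excluded — OK
G: only butter, date, and avocado; none excluded — keep
H: nothing on the exclusion list — OK
I: only honey, tapioca and flaxseed; none excluded — keep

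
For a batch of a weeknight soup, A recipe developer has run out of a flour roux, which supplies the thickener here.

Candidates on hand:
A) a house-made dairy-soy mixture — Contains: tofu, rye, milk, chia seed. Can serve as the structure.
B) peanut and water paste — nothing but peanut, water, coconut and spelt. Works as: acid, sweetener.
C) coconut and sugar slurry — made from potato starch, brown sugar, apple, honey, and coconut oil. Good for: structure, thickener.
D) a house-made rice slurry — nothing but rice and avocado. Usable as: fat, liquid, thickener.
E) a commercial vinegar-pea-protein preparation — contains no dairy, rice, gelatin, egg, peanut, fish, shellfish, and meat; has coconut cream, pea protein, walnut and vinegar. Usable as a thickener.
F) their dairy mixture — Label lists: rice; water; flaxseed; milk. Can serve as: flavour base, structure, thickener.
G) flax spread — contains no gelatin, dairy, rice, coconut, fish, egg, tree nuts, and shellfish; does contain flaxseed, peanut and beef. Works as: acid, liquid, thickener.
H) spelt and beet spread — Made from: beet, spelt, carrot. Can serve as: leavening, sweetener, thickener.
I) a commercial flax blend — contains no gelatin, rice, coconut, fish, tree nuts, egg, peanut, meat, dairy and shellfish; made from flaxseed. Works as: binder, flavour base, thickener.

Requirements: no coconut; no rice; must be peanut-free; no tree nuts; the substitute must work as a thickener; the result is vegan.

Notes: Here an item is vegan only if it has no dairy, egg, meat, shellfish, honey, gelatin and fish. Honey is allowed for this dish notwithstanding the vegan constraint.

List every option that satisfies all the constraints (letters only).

H, I

A: not usable as a thickener; has milk, so not vegan — out
B: not usable as a thickener; has peanut, so not peanut-free (and 1 more) — reject
C: has coconut oil, so not coconut-free — no
D: has rice, so not rice-free — no
E: has coconut cream, so not coconut-free; has walnut, so not tree-nut-free — no
F: has milk, so not vegan; has rice, so not rice-free — reject
G: has beef, so not vegan; has peanut, so not peanut-free — reject
H: only spelt, beet, and carrot; none excluded — keep
I: works as a thickener, no tree nuts, no peanut — OK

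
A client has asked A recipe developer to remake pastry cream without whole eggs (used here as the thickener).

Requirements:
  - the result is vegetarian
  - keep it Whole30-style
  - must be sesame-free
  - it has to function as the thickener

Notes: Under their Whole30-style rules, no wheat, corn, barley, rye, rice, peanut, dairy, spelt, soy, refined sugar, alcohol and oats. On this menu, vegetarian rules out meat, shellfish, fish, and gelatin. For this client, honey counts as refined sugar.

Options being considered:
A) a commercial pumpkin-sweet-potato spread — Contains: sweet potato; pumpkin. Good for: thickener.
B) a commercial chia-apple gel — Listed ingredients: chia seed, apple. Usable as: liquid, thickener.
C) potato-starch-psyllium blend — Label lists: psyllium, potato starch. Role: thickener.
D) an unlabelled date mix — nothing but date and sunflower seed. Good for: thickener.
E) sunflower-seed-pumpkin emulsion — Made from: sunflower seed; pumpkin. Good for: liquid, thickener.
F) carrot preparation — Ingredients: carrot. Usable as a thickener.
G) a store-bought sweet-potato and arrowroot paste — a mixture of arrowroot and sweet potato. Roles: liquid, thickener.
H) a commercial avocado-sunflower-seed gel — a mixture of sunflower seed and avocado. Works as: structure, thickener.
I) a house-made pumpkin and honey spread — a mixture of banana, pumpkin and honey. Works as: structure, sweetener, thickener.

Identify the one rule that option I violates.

usable as a thickener: satisfied
Whole30-style: has honey — fails
vegetarian: satisfied
sesame-free: satisfied

Whole30-style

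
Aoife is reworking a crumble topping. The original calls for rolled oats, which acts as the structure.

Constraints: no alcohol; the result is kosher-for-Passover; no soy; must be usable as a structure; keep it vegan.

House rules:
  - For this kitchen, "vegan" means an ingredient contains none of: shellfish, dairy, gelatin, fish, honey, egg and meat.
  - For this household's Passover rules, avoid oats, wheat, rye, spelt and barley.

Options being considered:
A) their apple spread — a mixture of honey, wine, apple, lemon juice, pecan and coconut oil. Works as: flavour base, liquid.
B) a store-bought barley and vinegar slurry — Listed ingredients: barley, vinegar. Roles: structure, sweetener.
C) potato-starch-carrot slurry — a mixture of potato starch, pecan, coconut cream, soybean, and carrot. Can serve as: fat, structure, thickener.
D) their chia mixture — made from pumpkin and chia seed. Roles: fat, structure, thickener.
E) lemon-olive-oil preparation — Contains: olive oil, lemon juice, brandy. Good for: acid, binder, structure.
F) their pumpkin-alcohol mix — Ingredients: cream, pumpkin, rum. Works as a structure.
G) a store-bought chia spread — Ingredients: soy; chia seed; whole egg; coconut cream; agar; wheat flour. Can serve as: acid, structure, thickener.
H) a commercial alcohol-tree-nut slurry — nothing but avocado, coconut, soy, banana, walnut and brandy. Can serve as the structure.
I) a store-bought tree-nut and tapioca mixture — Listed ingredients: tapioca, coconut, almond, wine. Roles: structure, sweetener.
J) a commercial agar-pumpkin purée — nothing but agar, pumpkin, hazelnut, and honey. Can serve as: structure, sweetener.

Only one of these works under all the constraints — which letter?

A: not usable as a structure; has honey, so not vegan (and 1 more) — reject
B: has barley, so not kosher-for-Passover — out
C: has soybean, so not soy-free — reject
D: only chia seed and pumpkin; none excluded — valid
E: has brandy, so not alcohol-free — no
F: has cream, so not vegan; has rum, so not alcohol-free — no
G: has whole egg, so not vegan; has wheat flour, so not kosher-for-Passover (and 1 more) — reject
H: has soy, so not soy-free; has brandy, so not alcohol-free — reject
I: has wine, so not alcohol-free — no
J: has honey, so not vegan — out

D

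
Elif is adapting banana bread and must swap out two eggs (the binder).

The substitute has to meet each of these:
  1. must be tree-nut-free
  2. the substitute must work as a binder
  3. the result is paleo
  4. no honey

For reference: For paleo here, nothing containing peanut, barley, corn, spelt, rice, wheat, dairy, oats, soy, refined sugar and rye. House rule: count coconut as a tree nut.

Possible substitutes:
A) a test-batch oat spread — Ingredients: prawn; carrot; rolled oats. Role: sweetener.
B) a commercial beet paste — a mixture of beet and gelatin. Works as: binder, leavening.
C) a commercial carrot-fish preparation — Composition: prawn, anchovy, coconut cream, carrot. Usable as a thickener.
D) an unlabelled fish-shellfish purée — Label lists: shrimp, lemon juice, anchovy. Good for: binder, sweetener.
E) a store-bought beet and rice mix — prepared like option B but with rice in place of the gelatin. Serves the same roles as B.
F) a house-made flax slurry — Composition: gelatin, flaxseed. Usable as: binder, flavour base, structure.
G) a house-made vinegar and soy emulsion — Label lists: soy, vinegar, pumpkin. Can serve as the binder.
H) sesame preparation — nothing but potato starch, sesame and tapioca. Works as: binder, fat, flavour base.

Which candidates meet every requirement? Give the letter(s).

B, D, F, H

A: not usable as a binder; has rolled oats, so not paleo — no
B: paleo, tree-nut-free — valid
C: not usable as a binder; has coconut cream, so not tree-nut-free — reject
D: only anchovy, shrimp, and lemon juice; none excluded — valid
E: has rice, so not paleo — no
F: works as a binder, tree-nut-free, paleo — keep
G: has soy, so not paleo — reject
H: only sesame, potato starch, and tapioca; none excluded — valid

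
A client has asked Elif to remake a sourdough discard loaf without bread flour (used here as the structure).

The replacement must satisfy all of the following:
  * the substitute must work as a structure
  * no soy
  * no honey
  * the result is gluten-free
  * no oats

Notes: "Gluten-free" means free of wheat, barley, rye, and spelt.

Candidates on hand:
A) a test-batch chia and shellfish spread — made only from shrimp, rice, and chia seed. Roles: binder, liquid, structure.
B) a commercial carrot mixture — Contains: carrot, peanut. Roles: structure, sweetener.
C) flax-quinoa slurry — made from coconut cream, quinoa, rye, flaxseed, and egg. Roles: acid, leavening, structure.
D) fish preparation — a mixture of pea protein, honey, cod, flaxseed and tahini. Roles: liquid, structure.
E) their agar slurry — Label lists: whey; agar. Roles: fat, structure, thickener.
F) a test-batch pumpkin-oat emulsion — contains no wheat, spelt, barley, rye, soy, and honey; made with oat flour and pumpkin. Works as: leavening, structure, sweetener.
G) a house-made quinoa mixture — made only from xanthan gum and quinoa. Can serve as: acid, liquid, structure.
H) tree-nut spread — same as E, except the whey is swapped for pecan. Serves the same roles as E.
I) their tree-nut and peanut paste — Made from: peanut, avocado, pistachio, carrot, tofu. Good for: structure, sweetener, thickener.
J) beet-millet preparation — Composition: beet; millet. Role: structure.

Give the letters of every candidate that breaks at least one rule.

C, D, F, I

A: only rice, shrimp, and chia seed; none excluded — OK
B: works as a structure, no honey, no oats — keep
C: has rye, so not gluten-free — no
D: has honey, so not honey-free — reject
E: only whey and agar; none excluded — keep
F: has oat flour, so not oat-free — reject
G: only xanthan gum and quinoa; none excluded — valid
H: works as a structure, gluten-free, no oats — OK
I: has tofu, so not soy-free — reject
J: all constraints satisfied — keep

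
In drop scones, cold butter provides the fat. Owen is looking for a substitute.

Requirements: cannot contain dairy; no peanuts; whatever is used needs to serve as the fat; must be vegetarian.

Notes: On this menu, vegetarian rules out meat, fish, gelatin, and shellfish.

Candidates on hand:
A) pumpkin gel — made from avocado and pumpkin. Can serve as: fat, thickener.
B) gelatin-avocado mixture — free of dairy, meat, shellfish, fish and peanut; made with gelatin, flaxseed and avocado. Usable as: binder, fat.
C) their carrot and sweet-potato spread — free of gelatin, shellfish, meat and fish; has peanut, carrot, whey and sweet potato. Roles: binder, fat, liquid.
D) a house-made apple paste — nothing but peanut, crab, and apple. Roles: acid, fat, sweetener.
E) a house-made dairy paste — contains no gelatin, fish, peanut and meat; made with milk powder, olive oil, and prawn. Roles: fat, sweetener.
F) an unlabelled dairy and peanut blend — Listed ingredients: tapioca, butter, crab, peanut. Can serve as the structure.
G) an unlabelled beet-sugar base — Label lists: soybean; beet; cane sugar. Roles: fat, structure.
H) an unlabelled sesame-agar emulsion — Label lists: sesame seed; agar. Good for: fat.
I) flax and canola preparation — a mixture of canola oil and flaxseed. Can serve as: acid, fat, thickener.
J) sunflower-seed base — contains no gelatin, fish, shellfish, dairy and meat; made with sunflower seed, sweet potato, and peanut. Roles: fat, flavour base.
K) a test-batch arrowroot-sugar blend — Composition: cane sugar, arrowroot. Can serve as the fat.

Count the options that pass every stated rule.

5

A: works as a fat, vegetarian, no dairy — keep
B: has gelatin, so not vegetarian — out
C: has whey, so not dairy-free; has peanut, so not peanut-free — out
D: has crab, so not vegetarian; has peanut, so not peanut-free — no
E: has prawn, so not vegetarian; has milk powder, so not dairy-free — out
F: not usable as a fat; has crab, so not vegetarian (and 2 more) — no
G: only soybean, cane sugar and beet; none excluded — valid
H: only sesame seed and agar; none excluded — keep
I: works as a fat, no dairy, no peanut — OK
J: has peanut, so not peanut-free — reject
K: works as a fat, no peanut, vegetarian — OK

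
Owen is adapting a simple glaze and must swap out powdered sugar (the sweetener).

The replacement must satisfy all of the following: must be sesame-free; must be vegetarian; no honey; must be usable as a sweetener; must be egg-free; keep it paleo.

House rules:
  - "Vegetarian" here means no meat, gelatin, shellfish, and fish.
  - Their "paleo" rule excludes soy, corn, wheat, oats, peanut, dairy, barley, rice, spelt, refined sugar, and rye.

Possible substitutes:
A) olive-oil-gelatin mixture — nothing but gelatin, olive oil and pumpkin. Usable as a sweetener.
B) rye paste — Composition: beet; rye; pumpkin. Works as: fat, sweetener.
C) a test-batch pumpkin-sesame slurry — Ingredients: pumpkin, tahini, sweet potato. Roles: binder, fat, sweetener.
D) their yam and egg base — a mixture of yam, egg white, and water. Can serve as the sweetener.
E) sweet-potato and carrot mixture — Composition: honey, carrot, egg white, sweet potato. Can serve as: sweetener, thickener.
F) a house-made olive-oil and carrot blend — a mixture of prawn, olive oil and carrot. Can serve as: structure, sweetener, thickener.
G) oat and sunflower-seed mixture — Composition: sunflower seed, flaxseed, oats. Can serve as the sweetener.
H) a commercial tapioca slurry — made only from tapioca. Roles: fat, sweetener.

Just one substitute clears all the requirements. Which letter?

H

A: has gelatin, so not vegetarian — reject
B: has rye, so not paleo — out
C: has tahini, so not sesame-free — out
D: has egg white, so not egg-free — no
E: has egg white, so not egg-free; has honey, so not honey-free — out
F: has prawn, so not vegetarian — no
G: has oats, so not paleo — out
H: only tapioca; none excluded — keep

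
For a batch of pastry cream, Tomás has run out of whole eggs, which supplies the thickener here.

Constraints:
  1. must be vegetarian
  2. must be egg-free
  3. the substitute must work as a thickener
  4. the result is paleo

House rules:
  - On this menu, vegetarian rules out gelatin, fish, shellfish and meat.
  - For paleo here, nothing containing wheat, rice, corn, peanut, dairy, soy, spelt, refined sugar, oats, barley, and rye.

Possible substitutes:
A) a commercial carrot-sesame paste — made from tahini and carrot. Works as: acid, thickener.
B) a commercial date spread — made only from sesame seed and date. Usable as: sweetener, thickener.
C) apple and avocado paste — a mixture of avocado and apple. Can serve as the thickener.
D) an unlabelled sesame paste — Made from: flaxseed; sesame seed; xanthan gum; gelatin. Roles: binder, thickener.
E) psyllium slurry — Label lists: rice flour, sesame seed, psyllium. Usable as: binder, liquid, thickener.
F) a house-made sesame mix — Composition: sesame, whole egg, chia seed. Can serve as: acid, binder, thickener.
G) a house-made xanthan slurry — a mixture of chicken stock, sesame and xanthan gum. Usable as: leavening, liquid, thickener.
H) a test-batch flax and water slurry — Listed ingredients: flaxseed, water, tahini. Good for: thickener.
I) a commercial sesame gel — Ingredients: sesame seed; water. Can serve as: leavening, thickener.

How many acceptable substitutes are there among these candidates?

5

A: only tahini and carrot; none excluded — OK
B: works as a thickener, vegetarian, no egg — keep
C: every rule checks out — keep
D: has gelatin, so not vegetarian — no
E: has rice flour, so not paleo — out
F: has whole egg, so not egg-free — no
G: has chicken stock, so not vegetarian — out
H: paleo, no egg — keep
I: only sesame seed and water; none excluded — valid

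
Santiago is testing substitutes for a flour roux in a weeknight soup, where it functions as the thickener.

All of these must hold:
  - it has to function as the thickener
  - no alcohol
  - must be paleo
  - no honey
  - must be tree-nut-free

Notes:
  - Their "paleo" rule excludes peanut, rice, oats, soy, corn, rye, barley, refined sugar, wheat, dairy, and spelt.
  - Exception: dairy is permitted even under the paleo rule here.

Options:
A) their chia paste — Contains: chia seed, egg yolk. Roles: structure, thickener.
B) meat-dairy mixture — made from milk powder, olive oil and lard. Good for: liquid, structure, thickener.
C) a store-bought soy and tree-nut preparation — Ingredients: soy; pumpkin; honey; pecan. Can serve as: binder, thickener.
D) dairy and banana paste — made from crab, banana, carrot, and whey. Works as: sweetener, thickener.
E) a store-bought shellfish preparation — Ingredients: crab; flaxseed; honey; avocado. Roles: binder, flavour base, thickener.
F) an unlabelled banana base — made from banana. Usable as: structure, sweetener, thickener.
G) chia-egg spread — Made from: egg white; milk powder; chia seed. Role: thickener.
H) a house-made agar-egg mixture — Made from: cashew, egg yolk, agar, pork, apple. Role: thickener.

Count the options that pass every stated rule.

A: no alcohol, paleo — keep
B: dairy is permitted under the paleo carve-out; nothing else excluded — keep
C: has soy, so not paleo; has honey, so not honey-free (and 1 more) — out
D: dairy is permitted under the paleo carve-out; nothing else excluded — OK
E: has honey, so not honey-free — no
F: only banana; none excluded — valid
G: dairy is permitted under the paleo carve-out; nothing else excluded — keep
H: has cashew, so not tree-nut-free — reject

5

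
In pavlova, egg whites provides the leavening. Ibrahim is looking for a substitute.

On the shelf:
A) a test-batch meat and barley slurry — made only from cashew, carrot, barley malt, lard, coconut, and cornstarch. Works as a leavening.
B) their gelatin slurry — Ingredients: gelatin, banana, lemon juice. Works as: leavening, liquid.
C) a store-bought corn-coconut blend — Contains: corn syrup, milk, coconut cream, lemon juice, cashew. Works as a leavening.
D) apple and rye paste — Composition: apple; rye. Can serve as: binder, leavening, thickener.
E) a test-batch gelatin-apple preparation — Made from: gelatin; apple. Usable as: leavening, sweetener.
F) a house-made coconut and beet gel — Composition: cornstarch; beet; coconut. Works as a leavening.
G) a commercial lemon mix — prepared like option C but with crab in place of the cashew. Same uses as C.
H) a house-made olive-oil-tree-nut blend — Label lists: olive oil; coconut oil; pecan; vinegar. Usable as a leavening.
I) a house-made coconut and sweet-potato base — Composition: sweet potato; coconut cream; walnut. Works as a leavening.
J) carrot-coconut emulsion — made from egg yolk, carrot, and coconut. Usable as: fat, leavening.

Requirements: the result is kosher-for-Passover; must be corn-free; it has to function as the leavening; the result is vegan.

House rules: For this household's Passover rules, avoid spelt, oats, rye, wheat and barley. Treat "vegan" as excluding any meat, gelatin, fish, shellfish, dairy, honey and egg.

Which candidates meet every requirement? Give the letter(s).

A: has barley malt, so not kosher-for-Passover; has lard, so not vegan (and 1 more) — out
B: has gelatin, so not vegan — out
C: has milk, so not vegan; has corn syrup, so not corn-free — out
D: has rye, so not kosher-for-Passover — out
E: has gelatin, so not vegan — out
F: has cornstarch, so not corn-free — reject
G: has milk, so not vegan; has corn syrup, so not corn-free — no
H: all constraints satisfied — valid
I: only coconut cream, walnut, and sweet potato; none excluded — OK
J: has egg yolk, so not vegan — reject

H, I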